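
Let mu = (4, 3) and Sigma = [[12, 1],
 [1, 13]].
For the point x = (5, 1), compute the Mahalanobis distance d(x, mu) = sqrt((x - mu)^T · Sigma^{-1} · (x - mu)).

Step 1 — centre the observation: (x - mu) = (1, -2).

Step 2 — invert Sigma. det(Sigma) = 12·13 - (1)² = 155.
  Sigma^{-1} = (1/det) · [[d, -b], [-b, a]] = [[0.0839, -0.0065],
 [-0.0065, 0.0774]].

Step 3 — form the quadratic (x - mu)^T · Sigma^{-1} · (x - mu):
  Sigma^{-1} · (x - mu) = (0.0968, -0.1613).
  (x - mu)^T · [Sigma^{-1} · (x - mu)] = (1)·(0.0968) + (-2)·(-0.1613) = 0.4194.

Step 4 — take square root: d = √(0.4194) ≈ 0.6476.

d(x, mu) = √(0.4194) ≈ 0.6476


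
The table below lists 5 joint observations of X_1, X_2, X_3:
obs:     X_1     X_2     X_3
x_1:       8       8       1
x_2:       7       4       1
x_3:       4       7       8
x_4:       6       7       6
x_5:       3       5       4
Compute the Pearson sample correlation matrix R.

Step 1 — column means:
  mean(X_1) = (8 + 7 + 4 + 6 + 3) / 5 = 28/5 = 5.6
  mean(X_2) = (8 + 4 + 7 + 7 + 5) / 5 = 31/5 = 6.2
  mean(X_3) = (1 + 1 + 8 + 6 + 4) / 5 = 20/5 = 4

Step 2 — sample variances and covariances s[i,j] = (1/(n-1)) · Σ_k (x_{k,i} - mean_i) · (x_{k,j} - mean_j), with n-1 = 4:
  s[X_1,X_1] = ((2.4)·(2.4) + (1.4)·(1.4) + (-1.6)·(-1.6) + (0.4)·(0.4) + (-2.6)·(-2.6)) / 4 = 17.2/4 = 4.3
  s[X_1,X_2] = ((2.4)·(1.8) + (1.4)·(-2.2) + (-1.6)·(0.8) + (0.4)·(0.8) + (-2.6)·(-1.2)) / 4 = 3.4/4 = 0.85
  s[X_1,X_3] = ((2.4)·(-3) + (1.4)·(-3) + (-1.6)·(4) + (0.4)·(2) + (-2.6)·(0)) / 4 = -17/4 = -4.25
  s[X_2,X_2] = ((1.8)·(1.8) + (-2.2)·(-2.2) + (0.8)·(0.8) + (0.8)·(0.8) + (-1.2)·(-1.2)) / 4 = 10.8/4 = 2.7
  s[X_2,X_3] = ((1.8)·(-3) + (-2.2)·(-3) + (0.8)·(4) + (0.8)·(2) + (-1.2)·(0)) / 4 = 6/4 = 1.5
  s[X_3,X_3] = ((-3)·(-3) + (-3)·(-3) + (4)·(4) + (2)·(2) + (0)·(0)) / 4 = 38/4 = 9.5
  Sample standard deviations s_i = √(s[i,i]):
  s(X_1) = √(4.3) = 2.0736
  s(X_2) = √(2.7) = 1.6432
  s(X_3) = √(9.5) = 3.0822

Step 3 — r_{ij} = s_{ij} / (s_i · s_j):
  r[X_1,X_1] = 1 (diagonal).
  r[X_1,X_2] = 0.85 / (2.0736 · 1.6432) = 0.85 / 3.4073 = 0.2495
  r[X_1,X_3] = -4.25 / (2.0736 · 3.0822) = -4.25 / 6.3914 = -0.665
  r[X_2,X_2] = 1 (diagonal).
  r[X_2,X_3] = 1.5 / (1.6432 · 3.0822) = 1.5 / 5.0646 = 0.2962
  r[X_3,X_3] = 1 (diagonal).

R is symmetric with unit diagonal. Assembling:

R = [[1, 0.2495, -0.665],
 [0.2495, 1, 0.2962],
 [-0.665, 0.2962, 1]]


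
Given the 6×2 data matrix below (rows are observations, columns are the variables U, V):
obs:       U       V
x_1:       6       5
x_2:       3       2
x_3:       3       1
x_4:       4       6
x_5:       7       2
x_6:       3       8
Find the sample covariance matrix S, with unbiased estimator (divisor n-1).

Step 1 — column means:
  mean(U) = (6 + 3 + 3 + 4 + 7 + 3) / 6 = 26/6 = 4.3333
  mean(V) = (5 + 2 + 1 + 6 + 2 + 8) / 6 = 24/6 = 4

Step 2 — sample covariance S[i,j] = (1/(n-1)) · Σ_k (x_{k,i} - mean_i) · (x_{k,j} - mean_j), with n-1 = 5.
  S[U,U] = ((1.6667)·(1.6667) + (-1.3333)·(-1.3333) + (-1.3333)·(-1.3333) + (-0.3333)·(-0.3333) + (2.6667)·(2.6667) + (-1.3333)·(-1.3333)) / 5 = 15.3333/5 = 3.0667
  S[U,V] = ((1.6667)·(1) + (-1.3333)·(-2) + (-1.3333)·(-3) + (-0.3333)·(2) + (2.6667)·(-2) + (-1.3333)·(4)) / 5 = -3/5 = -0.6
  S[V,V] = ((1)·(1) + (-2)·(-2) + (-3)·(-3) + (2)·(2) + (-2)·(-2) + (4)·(4)) / 5 = 38/5 = 7.6

S is symmetric (S[j,i] = S[i,j]). Assembling:

S = [[3.0667, -0.6],
 [-0.6, 7.6]]


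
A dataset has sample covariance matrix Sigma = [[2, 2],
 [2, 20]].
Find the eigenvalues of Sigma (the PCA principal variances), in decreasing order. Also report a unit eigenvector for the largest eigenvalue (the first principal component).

Step 1 — characteristic polynomial of 2×2 Sigma:
  det(Sigma - λI) = λ² - trace · λ + det = 0.
  trace = 2 + 20 = 22, det = 2·20 - (2)² = 36.
Step 2 — discriminant:
  Δ = trace² - 4·det = 484 - 144 = 340.
Step 3 — eigenvalues:
  λ = (trace ± √Δ)/2 = (22 ± 18.4391)/2,
  λ_1 = 20.2195,  λ_2 = 1.7805.

Step 4 — unit eigenvector for λ_1: solve (Sigma - λ_1 I)v = 0. First row:
  (2 - 20.2195)·v_x + (2)·v_y = 0, i.e. (-18.2195)·v_x + (2)·v_y = 0,
  so v ∝ (b, λ_1 - a) = (2, 18.2195) = u.
  ||u|| = √((2)² + (18.2195)²) = √(335.9518) ≈ 18.329,
  v_1 = u/||u|| ≈ (0.1091, 0.994) (||v_1|| = 1).

λ_1 = 20.2195,  λ_2 = 1.7805;  v_1 ≈ (0.1091, 0.994)


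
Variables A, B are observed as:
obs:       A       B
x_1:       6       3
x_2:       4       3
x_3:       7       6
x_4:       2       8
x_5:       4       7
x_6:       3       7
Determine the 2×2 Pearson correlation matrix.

Step 1 — column means:
  mean(A) = (6 + 4 + 7 + 2 + 4 + 3) / 6 = 26/6 = 4.3333
  mean(B) = (3 + 3 + 6 + 8 + 7 + 7) / 6 = 34/6 = 5.6667

Step 2 — sample variances and covariances s[i,j] = (1/(n-1)) · Σ_k (x_{k,i} - mean_i) · (x_{k,j} - mean_j), with n-1 = 5:
  s[A,A] = ((1.6667)·(1.6667) + (-0.3333)·(-0.3333) + (2.6667)·(2.6667) + (-2.3333)·(-2.3333) + (-0.3333)·(-0.3333) + (-1.3333)·(-1.3333)) / 5 = 17.3333/5 = 3.4667
  s[A,B] = ((1.6667)·(-2.6667) + (-0.3333)·(-2.6667) + (2.6667)·(0.3333) + (-2.3333)·(2.3333) + (-0.3333)·(1.3333) + (-1.3333)·(1.3333)) / 5 = -10.3333/5 = -2.0667
  s[B,B] = ((-2.6667)·(-2.6667) + (-2.6667)·(-2.6667) + (0.3333)·(0.3333) + (2.3333)·(2.3333) + (1.3333)·(1.3333) + (1.3333)·(1.3333)) / 5 = 23.3333/5 = 4.6667
  Sample standard deviations s_i = √(s[i,i]):
  s(A) = √(3.4667) = 1.8619
  s(B) = √(4.6667) = 2.1602

Step 3 — r_{ij} = s_{ij} / (s_i · s_j):
  r[A,A] = 1 (diagonal).
  r[A,B] = -2.0667 / (1.8619 · 2.1602) = -2.0667 / 4.0222 = -0.5138
  r[B,B] = 1 (diagonal).

R is symmetric with unit diagonal. Assembling:

R = [[1, -0.5138],
 [-0.5138, 1]]


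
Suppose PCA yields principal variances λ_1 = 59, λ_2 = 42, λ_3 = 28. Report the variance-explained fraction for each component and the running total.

Step 1 — total variance = trace(Sigma) = Σ λ_i = 59 + 42 + 28 = 129.

Step 2 — fraction explained by component i = λ_i / Σ λ:
  PC1: 59/129 = 0.4574
  PC2: 42/129 = 0.3256
  PC3: 28/129 = 0.2171

Step 3 — cumulative fraction after k components = (λ_1 + ... + λ_k) / Σ λ:
  k = 1: 59/129 = 0.4574
  k = 2: (59 + 42)/129 = 101/129 = 0.7829
  k = 3: (59 + 42 + 28)/129 = 129/129 = 1

Summary (fraction, with percent):

explained: PC1 0.4574 (45.74%), PC2 0.3256 (32.56%), PC3 0.2171 (21.71%);  cumulative: 0.4574, 0.7829, 1


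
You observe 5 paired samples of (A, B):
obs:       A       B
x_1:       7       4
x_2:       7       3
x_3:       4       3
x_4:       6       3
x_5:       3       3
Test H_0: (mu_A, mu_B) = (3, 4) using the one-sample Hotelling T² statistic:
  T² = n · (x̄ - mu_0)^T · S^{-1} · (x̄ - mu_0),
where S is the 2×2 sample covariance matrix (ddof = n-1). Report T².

Step 1 — sample mean vector:
  mean(A) = (7 + 7 + 4 + 6 + 3) / 5 = 27/5 = 5.4
  mean(B) = (4 + 3 + 3 + 3 + 3) / 5 = 16/5 = 3.2
  x̄ = (5.4, 3.2),  deviation x̄ - mu_0 = (5.4, 3.2) - (3, 4) = (2.4, -0.8).

Step 2 — sample covariance matrix, S[i,j] = (1/(n-1)) · Σ_k (x_{k,i} - mean_i) · (x_{k,j} - mean_j), divisor n-1 = 4:
  S[A,A] = ((1.6)·(1.6) + (1.6)·(1.6) + (-1.4)·(-1.4) + (0.6)·(0.6) + (-2.4)·(-2.4)) / 4 = 13.2/4 = 3.3
  S[A,B] = ((1.6)·(0.8) + (1.6)·(-0.2) + (-1.4)·(-0.2) + (0.6)·(-0.2) + (-2.4)·(-0.2)) / 4 = 1.6/4 = 0.4
  S[B,B] = ((0.8)·(0.8) + (-0.2)·(-0.2) + (-0.2)·(-0.2) + (-0.2)·(-0.2) + (-0.2)·(-0.2)) / 4 = 0.8/4 = 0.2
  S = [[3.3, 0.4],
 [0.4, 0.2]].

Step 3 — invert S. det(S) = 3.3·0.2 - (0.4)² = 0.5.
  S^{-1} = (1/det) · [[d, -b], [-b, a]] = [[0.4, -0.8],
 [-0.8, 6.6]].

Step 4 — quadratic form (x̄ - mu_0)^T · S^{-1} · (x̄ - mu_0):
  S^{-1} · (x̄ - mu_0) = (1.6, -7.2),
  (x̄ - mu_0)^T · [...] = (2.4)·(1.6) + (-0.8)·(-7.2) = 9.6.

Step 5 — scale by n: T² = 5 · 9.6 = 48.

T² ≈ 48


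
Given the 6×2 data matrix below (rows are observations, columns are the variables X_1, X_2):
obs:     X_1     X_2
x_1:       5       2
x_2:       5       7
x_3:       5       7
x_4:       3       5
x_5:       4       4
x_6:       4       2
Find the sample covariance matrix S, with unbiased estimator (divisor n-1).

Step 1 — column means:
  mean(X_1) = (5 + 5 + 5 + 3 + 4 + 4) / 6 = 26/6 = 4.3333
  mean(X_2) = (2 + 7 + 7 + 5 + 4 + 2) / 6 = 27/6 = 4.5

Step 2 — sample covariance S[i,j] = (1/(n-1)) · Σ_k (x_{k,i} - mean_i) · (x_{k,j} - mean_j), with n-1 = 5.
  S[X_1,X_1] = ((0.6667)·(0.6667) + (0.6667)·(0.6667) + (0.6667)·(0.6667) + (-1.3333)·(-1.3333) + (-0.3333)·(-0.3333) + (-0.3333)·(-0.3333)) / 5 = 3.3333/5 = 0.6667
  S[X_1,X_2] = ((0.6667)·(-2.5) + (0.6667)·(2.5) + (0.6667)·(2.5) + (-1.3333)·(0.5) + (-0.3333)·(-0.5) + (-0.3333)·(-2.5)) / 5 = 2/5 = 0.4
  S[X_2,X_2] = ((-2.5)·(-2.5) + (2.5)·(2.5) + (2.5)·(2.5) + (0.5)·(0.5) + (-0.5)·(-0.5) + (-2.5)·(-2.5)) / 5 = 25.5/5 = 5.1

S is symmetric (S[j,i] = S[i,j]). Assembling:

S = [[0.6667, 0.4],
 [0.4, 5.1]]


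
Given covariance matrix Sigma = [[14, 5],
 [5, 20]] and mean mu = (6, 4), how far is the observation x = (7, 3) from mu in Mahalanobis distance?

Step 1 — centre the observation: (x - mu) = (1, -1).

Step 2 — invert Sigma. det(Sigma) = 14·20 - (5)² = 255.
  Sigma^{-1} = (1/det) · [[d, -b], [-b, a]] = [[0.0784, -0.0196],
 [-0.0196, 0.0549]].

Step 3 — form the quadratic (x - mu)^T · Sigma^{-1} · (x - mu):
  Sigma^{-1} · (x - mu) = (0.098, -0.0745).
  (x - mu)^T · [Sigma^{-1} · (x - mu)] = (1)·(0.098) + (-1)·(-0.0745) = 0.1725.

Step 4 — take square root: d = √(0.1725) ≈ 0.4154.

d(x, mu) = √(0.1725) ≈ 0.4154


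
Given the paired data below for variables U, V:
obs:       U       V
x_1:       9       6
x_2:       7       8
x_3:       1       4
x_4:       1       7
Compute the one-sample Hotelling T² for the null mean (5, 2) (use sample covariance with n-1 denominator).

Step 1 — sample mean vector:
  mean(U) = (9 + 7 + 1 + 1) / 4 = 18/4 = 4.5
  mean(V) = (6 + 8 + 4 + 7) / 4 = 25/4 = 6.25
  x̄ = (4.5, 6.25),  deviation x̄ - mu_0 = (4.5, 6.25) - (5, 2) = (-0.5, 4.25).

Step 2 — sample covariance matrix, S[i,j] = (1/(n-1)) · Σ_k (x_{k,i} - mean_i) · (x_{k,j} - mean_j), divisor n-1 = 3:
  S[U,U] = ((4.5)·(4.5) + (2.5)·(2.5) + (-3.5)·(-3.5) + (-3.5)·(-3.5)) / 3 = 51/3 = 17
  S[U,V] = ((4.5)·(-0.25) + (2.5)·(1.75) + (-3.5)·(-2.25) + (-3.5)·(0.75)) / 3 = 8.5/3 = 2.8333
  S[V,V] = ((-0.25)·(-0.25) + (1.75)·(1.75) + (-2.25)·(-2.25) + (0.75)·(0.75)) / 3 = 8.75/3 = 2.9167
  S = [[17, 2.8333],
 [2.8333, 2.9167]].

Step 3 — invert S. det(S) = 17·2.9167 - (2.8333)² = 41.5556.
  S^{-1} = (1/det) · [[d, -b], [-b, a]] = [[0.0702, -0.0682],
 [-0.0682, 0.4091]].

Step 4 — quadratic form (x̄ - mu_0)^T · S^{-1} · (x̄ - mu_0):
  S^{-1} · (x̄ - mu_0) = (-0.3249, 1.7727),
  (x̄ - mu_0)^T · [...] = (-0.5)·(-0.3249) + (4.25)·(1.7727) = 7.6965.

Step 5 — scale by n: T² = 4 · 7.6965 = 30.7861.

T² ≈ 30.7861


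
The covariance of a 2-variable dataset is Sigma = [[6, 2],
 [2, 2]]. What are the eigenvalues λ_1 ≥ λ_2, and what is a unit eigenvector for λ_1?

Step 1 — characteristic polynomial of 2×2 Sigma:
  det(Sigma - λI) = λ² - trace · λ + det = 0.
  trace = 6 + 2 = 8, det = 6·2 - (2)² = 8.
Step 2 — discriminant:
  Δ = trace² - 4·det = 64 - 32 = 32.
Step 3 — eigenvalues:
  λ = (trace ± √Δ)/2 = (8 ± 5.6569)/2,
  λ_1 = 6.8284,  λ_2 = 1.1716.

Step 4 — unit eigenvector for λ_1: solve (Sigma - λ_1 I)v = 0. First row:
  (6 - 6.8284)·v_x + (2)·v_y = 0, i.e. (-0.8284)·v_x + (2)·v_y = 0,
  so v ∝ (b, λ_1 - a) = (2, 0.8284) = u.
  ||u|| = √((2)² + (0.8284)²) = √(4.6863) ≈ 2.1648,
  v_1 = u/||u|| ≈ (0.9239, 0.3827) (||v_1|| = 1).

λ_1 = 6.8284,  λ_2 = 1.1716;  v_1 ≈ (0.9239, 0.3827)


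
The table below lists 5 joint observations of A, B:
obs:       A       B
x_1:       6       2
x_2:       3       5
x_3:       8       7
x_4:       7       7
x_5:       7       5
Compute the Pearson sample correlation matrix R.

Step 1 — column means:
  mean(A) = (6 + 3 + 8 + 7 + 7) / 5 = 31/5 = 6.2
  mean(B) = (2 + 5 + 7 + 7 + 5) / 5 = 26/5 = 5.2

Step 2 — sample variances and covariances s[i,j] = (1/(n-1)) · Σ_k (x_{k,i} - mean_i) · (x_{k,j} - mean_j), with n-1 = 4:
  s[A,A] = ((-0.2)·(-0.2) + (-3.2)·(-3.2) + (1.8)·(1.8) + (0.8)·(0.8) + (0.8)·(0.8)) / 4 = 14.8/4 = 3.7
  s[A,B] = ((-0.2)·(-3.2) + (-3.2)·(-0.2) + (1.8)·(1.8) + (0.8)·(1.8) + (0.8)·(-0.2)) / 4 = 5.8/4 = 1.45
  s[B,B] = ((-3.2)·(-3.2) + (-0.2)·(-0.2) + (1.8)·(1.8) + (1.8)·(1.8) + (-0.2)·(-0.2)) / 4 = 16.8/4 = 4.2
  Sample standard deviations s_i = √(s[i,i]):
  s(A) = √(3.7) = 1.9235
  s(B) = √(4.2) = 2.0494

Step 3 — r_{ij} = s_{ij} / (s_i · s_j):
  r[A,A] = 1 (diagonal).
  r[A,B] = 1.45 / (1.9235 · 2.0494) = 1.45 / 3.9421 = 0.3678
  r[B,B] = 1 (diagonal).

R is symmetric with unit diagonal. Assembling:

R = [[1, 0.3678],
 [0.3678, 1]]


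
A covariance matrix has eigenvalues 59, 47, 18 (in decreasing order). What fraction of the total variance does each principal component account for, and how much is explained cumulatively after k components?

Step 1 — total variance = trace(Sigma) = Σ λ_i = 59 + 47 + 18 = 124.

Step 2 — fraction explained by component i = λ_i / Σ λ:
  PC1: 59/124 = 0.4758
  PC2: 47/124 = 0.379
  PC3: 18/124 = 0.1452

Step 3 — cumulative fraction after k components = (λ_1 + ... + λ_k) / Σ λ:
  k = 1: 59/124 = 0.4758
  k = 2: (59 + 47)/124 = 106/124 = 0.8548
  k = 3: (59 + 47 + 18)/124 = 124/124 = 1

Summary (fraction, with percent):

explained: PC1 0.4758 (47.58%), PC2 0.379 (37.9%), PC3 0.1452 (14.52%);  cumulative: 0.4758, 0.8548, 1


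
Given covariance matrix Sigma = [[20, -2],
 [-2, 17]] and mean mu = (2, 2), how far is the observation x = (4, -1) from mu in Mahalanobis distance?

Step 1 — centre the observation: (x - mu) = (2, -3).

Step 2 — invert Sigma. det(Sigma) = 20·17 - (-2)² = 336.
  Sigma^{-1} = (1/det) · [[d, -b], [-b, a]] = [[0.0506, 0.006],
 [0.006, 0.0595]].

Step 3 — form the quadratic (x - mu)^T · Sigma^{-1} · (x - mu):
  Sigma^{-1} · (x - mu) = (0.0833, -0.1667).
  (x - mu)^T · [Sigma^{-1} · (x - mu)] = (2)·(0.0833) + (-3)·(-0.1667) = 0.6667.

Step 4 — take square root: d = √(0.6667) ≈ 0.8165.

d(x, mu) = √(0.6667) ≈ 0.8165


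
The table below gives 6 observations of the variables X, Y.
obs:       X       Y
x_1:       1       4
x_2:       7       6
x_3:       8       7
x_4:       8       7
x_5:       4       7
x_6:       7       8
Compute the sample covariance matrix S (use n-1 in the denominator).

Step 1 — column means:
  mean(X) = (1 + 7 + 8 + 8 + 4 + 7) / 6 = 35/6 = 5.8333
  mean(Y) = (4 + 6 + 7 + 7 + 7 + 8) / 6 = 39/6 = 6.5

Step 2 — sample covariance S[i,j] = (1/(n-1)) · Σ_k (x_{k,i} - mean_i) · (x_{k,j} - mean_j), with n-1 = 5.
  S[X,X] = ((-4.8333)·(-4.8333) + (1.1667)·(1.1667) + (2.1667)·(2.1667) + (2.1667)·(2.1667) + (-1.8333)·(-1.8333) + (1.1667)·(1.1667)) / 5 = 38.8333/5 = 7.7667
  S[X,Y] = ((-4.8333)·(-2.5) + (1.1667)·(-0.5) + (2.1667)·(0.5) + (2.1667)·(0.5) + (-1.8333)·(0.5) + (1.1667)·(1.5)) / 5 = 14.5/5 = 2.9
  S[Y,Y] = ((-2.5)·(-2.5) + (-0.5)·(-0.5) + (0.5)·(0.5) + (0.5)·(0.5) + (0.5)·(0.5) + (1.5)·(1.5)) / 5 = 9.5/5 = 1.9

S is symmetric (S[j,i] = S[i,j]). Assembling:

S = [[7.7667, 2.9],
 [2.9, 1.9]]


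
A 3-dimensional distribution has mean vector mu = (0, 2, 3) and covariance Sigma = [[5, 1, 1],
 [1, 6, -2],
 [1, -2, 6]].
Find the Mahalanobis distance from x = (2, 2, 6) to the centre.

Step 1 — centre the observation: (x - mu) = (2, 0, 3).

Step 2 — invert Sigma (cofactor / det for 3×3, or solve directly):
  Sigma^{-1} = [[0.2222, -0.0556, -0.0556],
 [-0.0556, 0.2014, 0.0764],
 [-0.0556, 0.0764, 0.2014]].

Step 3 — form the quadratic (x - mu)^T · Sigma^{-1} · (x - mu):
  Sigma^{-1} · (x - mu) = (0.2778, 0.1181, 0.4931).
  (x - mu)^T · [Sigma^{-1} · (x - mu)] = (2)·(0.2778) + (0)·(0.1181) + (3)·(0.4931) = 2.0347.

Step 4 — take square root: d = √(2.0347) ≈ 1.4264.

d(x, mu) = √(2.0347) ≈ 1.4264


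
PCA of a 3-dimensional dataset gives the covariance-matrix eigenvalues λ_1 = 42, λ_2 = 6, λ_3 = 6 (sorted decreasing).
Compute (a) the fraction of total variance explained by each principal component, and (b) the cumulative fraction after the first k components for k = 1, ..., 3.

Step 1 — total variance = trace(Sigma) = Σ λ_i = 42 + 6 + 6 = 54.

Step 2 — fraction explained by component i = λ_i / Σ λ:
  PC1: 42/54 = 0.7778
  PC2: 6/54 = 0.1111
  PC3: 6/54 = 0.1111

Step 3 — cumulative fraction after k components = (λ_1 + ... + λ_k) / Σ λ:
  k = 1: 42/54 = 0.7778
  k = 2: (42 + 6)/54 = 48/54 = 0.8889
  k = 3: (42 + 6 + 6)/54 = 54/54 = 1

Summary (fraction, with percent):

explained: PC1 0.7778 (77.78%), PC2 0.1111 (11.11%), PC3 0.1111 (11.11%);  cumulative: 0.7778, 0.8889, 1


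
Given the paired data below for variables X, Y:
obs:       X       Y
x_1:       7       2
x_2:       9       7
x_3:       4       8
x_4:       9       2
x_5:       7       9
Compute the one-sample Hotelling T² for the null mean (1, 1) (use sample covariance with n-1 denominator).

Step 1 — sample mean vector:
  mean(X) = (7 + 9 + 4 + 9 + 7) / 5 = 36/5 = 7.2
  mean(Y) = (2 + 7 + 8 + 2 + 9) / 5 = 28/5 = 5.6
  x̄ = (7.2, 5.6),  deviation x̄ - mu_0 = (7.2, 5.6) - (1, 1) = (6.2, 4.6).

Step 2 — sample covariance matrix, S[i,j] = (1/(n-1)) · Σ_k (x_{k,i} - mean_i) · (x_{k,j} - mean_j), divisor n-1 = 4:
  S[X,X] = ((-0.2)·(-0.2) + (1.8)·(1.8) + (-3.2)·(-3.2) + (1.8)·(1.8) + (-0.2)·(-0.2)) / 4 = 16.8/4 = 4.2
  S[X,Y] = ((-0.2)·(-3.6) + (1.8)·(1.4) + (-3.2)·(2.4) + (1.8)·(-3.6) + (-0.2)·(3.4)) / 4 = -11.6/4 = -2.9
  S[Y,Y] = ((-3.6)·(-3.6) + (1.4)·(1.4) + (2.4)·(2.4) + (-3.6)·(-3.6) + (3.4)·(3.4)) / 4 = 45.2/4 = 11.3
  S = [[4.2, -2.9],
 [-2.9, 11.3]].

Step 3 — invert S. det(S) = 4.2·11.3 - (-2.9)² = 39.05.
  S^{-1} = (1/det) · [[d, -b], [-b, a]] = [[0.2894, 0.0743],
 [0.0743, 0.1076]].

Step 4 — quadratic form (x̄ - mu_0)^T · S^{-1} · (x̄ - mu_0):
  S^{-1} · (x̄ - mu_0) = (2.1357, 0.9552),
  (x̄ - mu_0)^T · [...] = (6.2)·(2.1357) + (4.6)·(0.9552) = 17.6353.

Step 5 — scale by n: T² = 5 · 17.6353 = 88.1767.

T² ≈ 88.1767


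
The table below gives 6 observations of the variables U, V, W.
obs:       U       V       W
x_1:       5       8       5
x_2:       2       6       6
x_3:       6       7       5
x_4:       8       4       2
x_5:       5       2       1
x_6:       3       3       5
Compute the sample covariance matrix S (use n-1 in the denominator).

Step 1 — column means:
  mean(U) = (5 + 2 + 6 + 8 + 5 + 3) / 6 = 29/6 = 4.8333
  mean(V) = (8 + 6 + 7 + 4 + 2 + 3) / 6 = 30/6 = 5
  mean(W) = (5 + 6 + 5 + 2 + 1 + 5) / 6 = 24/6 = 4

Step 2 — sample covariance S[i,j] = (1/(n-1)) · Σ_k (x_{k,i} - mean_i) · (x_{k,j} - mean_j), with n-1 = 5.
  S[U,U] = ((0.1667)·(0.1667) + (-2.8333)·(-2.8333) + (1.1667)·(1.1667) + (3.1667)·(3.1667) + (0.1667)·(0.1667) + (-1.8333)·(-1.8333)) / 5 = 22.8333/5 = 4.5667
  S[U,V] = ((0.1667)·(3) + (-2.8333)·(1) + (1.1667)·(2) + (3.1667)·(-1) + (0.1667)·(-3) + (-1.8333)·(-2)) / 5 = 0/5 = 0
  S[U,W] = ((0.1667)·(1) + (-2.8333)·(2) + (1.1667)·(1) + (3.1667)·(-2) + (0.1667)·(-3) + (-1.8333)·(1)) / 5 = -13/5 = -2.6
  S[V,V] = ((3)·(3) + (1)·(1) + (2)·(2) + (-1)·(-1) + (-3)·(-3) + (-2)·(-2)) / 5 = 28/5 = 5.6
  S[V,W] = ((3)·(1) + (1)·(2) + (2)·(1) + (-1)·(-2) + (-3)·(-3) + (-2)·(1)) / 5 = 16/5 = 3.2
  S[W,W] = ((1)·(1) + (2)·(2) + (1)·(1) + (-2)·(-2) + (-3)·(-3) + (1)·(1)) / 5 = 20/5 = 4

S is symmetric (S[j,i] = S[i,j]). Assembling:

S = [[4.5667, 0, -2.6],
 [0, 5.6, 3.2],
 [-2.6, 3.2, 4]]


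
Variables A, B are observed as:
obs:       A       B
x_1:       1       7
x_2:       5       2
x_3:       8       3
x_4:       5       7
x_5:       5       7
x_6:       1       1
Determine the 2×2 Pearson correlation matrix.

Step 1 — column means:
  mean(A) = (1 + 5 + 8 + 5 + 5 + 1) / 6 = 25/6 = 4.1667
  mean(B) = (7 + 2 + 3 + 7 + 7 + 1) / 6 = 27/6 = 4.5

Step 2 — sample variances and covariances s[i,j] = (1/(n-1)) · Σ_k (x_{k,i} - mean_i) · (x_{k,j} - mean_j), with n-1 = 5:
  s[A,A] = ((-3.1667)·(-3.1667) + (0.8333)·(0.8333) + (3.8333)·(3.8333) + (0.8333)·(0.8333) + (0.8333)·(0.8333) + (-3.1667)·(-3.1667)) / 5 = 36.8333/5 = 7.3667
  s[A,B] = ((-3.1667)·(2.5) + (0.8333)·(-2.5) + (3.8333)·(-1.5) + (0.8333)·(2.5) + (0.8333)·(2.5) + (-3.1667)·(-3.5)) / 5 = -0.5/5 = -0.1
  s[B,B] = ((2.5)·(2.5) + (-2.5)·(-2.5) + (-1.5)·(-1.5) + (2.5)·(2.5) + (2.5)·(2.5) + (-3.5)·(-3.5)) / 5 = 39.5/5 = 7.9
  Sample standard deviations s_i = √(s[i,i]):
  s(A) = √(7.3667) = 2.7142
  s(B) = √(7.9) = 2.8107

Step 3 — r_{ij} = s_{ij} / (s_i · s_j):
  r[A,A] = 1 (diagonal).
  r[A,B] = -0.1 / (2.7142 · 2.8107) = -0.1 / 7.6287 = -0.0131
  r[B,B] = 1 (diagonal).

R is symmetric with unit diagonal. Assembling:

R = [[1, -0.0131],
 [-0.0131, 1]]


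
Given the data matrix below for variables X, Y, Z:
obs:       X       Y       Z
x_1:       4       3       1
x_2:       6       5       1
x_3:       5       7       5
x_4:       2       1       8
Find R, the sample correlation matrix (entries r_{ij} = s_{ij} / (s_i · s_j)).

Step 1 — column means:
  mean(X) = (4 + 6 + 5 + 2) / 4 = 17/4 = 4.25
  mean(Y) = (3 + 5 + 7 + 1) / 4 = 16/4 = 4
  mean(Z) = (1 + 1 + 5 + 8) / 4 = 15/4 = 3.75

Step 2 — sample variances and covariances s[i,j] = (1/(n-1)) · Σ_k (x_{k,i} - mean_i) · (x_{k,j} - mean_j), with n-1 = 3:
  s[X,X] = ((-0.25)·(-0.25) + (1.75)·(1.75) + (0.75)·(0.75) + (-2.25)·(-2.25)) / 3 = 8.75/3 = 2.9167
  s[X,Y] = ((-0.25)·(-1) + (1.75)·(1) + (0.75)·(3) + (-2.25)·(-3)) / 3 = 11/3 = 3.6667
  s[X,Z] = ((-0.25)·(-2.75) + (1.75)·(-2.75) + (0.75)·(1.25) + (-2.25)·(4.25)) / 3 = -12.75/3 = -4.25
  s[Y,Y] = ((-1)·(-1) + (1)·(1) + (3)·(3) + (-3)·(-3)) / 3 = 20/3 = 6.6667
  s[Y,Z] = ((-1)·(-2.75) + (1)·(-2.75) + (3)·(1.25) + (-3)·(4.25)) / 3 = -9/3 = -3
  s[Z,Z] = ((-2.75)·(-2.75) + (-2.75)·(-2.75) + (1.25)·(1.25) + (4.25)·(4.25)) / 3 = 34.75/3 = 11.5833
  Sample standard deviations s_i = √(s[i,i]):
  s(X) = √(2.9167) = 1.7078
  s(Y) = √(6.6667) = 2.582
  s(Z) = √(11.5833) = 3.4034

Step 3 — r_{ij} = s_{ij} / (s_i · s_j):
  r[X,X] = 1 (diagonal).
  r[X,Y] = 3.6667 / (1.7078 · 2.582) = 3.6667 / 4.4096 = 0.8315
  r[X,Z] = -4.25 / (1.7078 · 3.4034) = -4.25 / 5.8125 = -0.7312
  r[Y,Y] = 1 (diagonal).
  r[Y,Z] = -3 / (2.582 · 3.4034) = -3 / 8.7876 = -0.3414
  r[Z,Z] = 1 (diagonal).

R is symmetric with unit diagonal. Assembling:

R = [[1, 0.8315, -0.7312],
 [0.8315, 1, -0.3414],
 [-0.7312, -0.3414, 1]]


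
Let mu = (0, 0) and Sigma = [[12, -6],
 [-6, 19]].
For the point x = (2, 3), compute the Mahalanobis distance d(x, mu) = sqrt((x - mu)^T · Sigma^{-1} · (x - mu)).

Step 1 — centre the observation: (x - mu) = (2, 3).

Step 2 — invert Sigma. det(Sigma) = 12·19 - (-6)² = 192.
  Sigma^{-1} = (1/det) · [[d, -b], [-b, a]] = [[0.099, 0.0312],
 [0.0312, 0.0625]].

Step 3 — form the quadratic (x - mu)^T · Sigma^{-1} · (x - mu):
  Sigma^{-1} · (x - mu) = (0.2917, 0.25).
  (x - mu)^T · [Sigma^{-1} · (x - mu)] = (2)·(0.2917) + (3)·(0.25) = 1.3333.

Step 4 — take square root: d = √(1.3333) ≈ 1.1547.

d(x, mu) = √(1.3333) ≈ 1.1547


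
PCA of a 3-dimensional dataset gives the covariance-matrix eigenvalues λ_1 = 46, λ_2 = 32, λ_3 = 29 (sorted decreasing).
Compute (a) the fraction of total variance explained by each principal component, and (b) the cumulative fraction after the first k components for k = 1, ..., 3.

Step 1 — total variance = trace(Sigma) = Σ λ_i = 46 + 32 + 29 = 107.

Step 2 — fraction explained by component i = λ_i / Σ λ:
  PC1: 46/107 = 0.4299
  PC2: 32/107 = 0.2991
  PC3: 29/107 = 0.271

Step 3 — cumulative fraction after k components = (λ_1 + ... + λ_k) / Σ λ:
  k = 1: 46/107 = 0.4299
  k = 2: (46 + 32)/107 = 78/107 = 0.729
  k = 3: (46 + 32 + 29)/107 = 107/107 = 1

Summary (fraction, with percent):

explained: PC1 0.4299 (42.99%), PC2 0.2991 (29.91%), PC3 0.271 (27.1%);  cumulative: 0.4299, 0.729, 1


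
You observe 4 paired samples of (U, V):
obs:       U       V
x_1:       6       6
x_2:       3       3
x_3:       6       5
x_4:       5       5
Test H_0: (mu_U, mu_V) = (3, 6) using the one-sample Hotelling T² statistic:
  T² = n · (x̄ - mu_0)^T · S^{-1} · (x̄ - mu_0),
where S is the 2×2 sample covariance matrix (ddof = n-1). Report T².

Step 1 — sample mean vector:
  mean(U) = (6 + 3 + 6 + 5) / 4 = 20/4 = 5
  mean(V) = (6 + 3 + 5 + 5) / 4 = 19/4 = 4.75
  x̄ = (5, 4.75),  deviation x̄ - mu_0 = (5, 4.75) - (3, 6) = (2, -1.25).

Step 2 — sample covariance matrix, S[i,j] = (1/(n-1)) · Σ_k (x_{k,i} - mean_i) · (x_{k,j} - mean_j), divisor n-1 = 3:
  S[U,U] = ((1)·(1) + (-2)·(-2) + (1)·(1) + (0)·(0)) / 3 = 6/3 = 2
  S[U,V] = ((1)·(1.25) + (-2)·(-1.75) + (1)·(0.25) + (0)·(0.25)) / 3 = 5/3 = 1.6667
  S[V,V] = ((1.25)·(1.25) + (-1.75)·(-1.75) + (0.25)·(0.25) + (0.25)·(0.25)) / 3 = 4.75/3 = 1.5833
  S = [[2, 1.6667],
 [1.6667, 1.5833]].

Step 3 — invert S. det(S) = 2·1.5833 - (1.6667)² = 0.3889.
  S^{-1} = (1/det) · [[d, -b], [-b, a]] = [[4.0714, -4.2857],
 [-4.2857, 5.1429]].

Step 4 — quadratic form (x̄ - mu_0)^T · S^{-1} · (x̄ - mu_0):
  S^{-1} · (x̄ - mu_0) = (13.5, -15),
  (x̄ - mu_0)^T · [...] = (2)·(13.5) + (-1.25)·(-15) = 45.75.

Step 5 — scale by n: T² = 4 · 45.75 = 183.

T² ≈ 183


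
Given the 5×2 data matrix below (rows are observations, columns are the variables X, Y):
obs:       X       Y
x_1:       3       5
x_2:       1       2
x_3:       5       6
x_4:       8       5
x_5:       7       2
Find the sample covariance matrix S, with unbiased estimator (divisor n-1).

Step 1 — column means:
  mean(X) = (3 + 1 + 5 + 8 + 7) / 5 = 24/5 = 4.8
  mean(Y) = (5 + 2 + 6 + 5 + 2) / 5 = 20/5 = 4

Step 2 — sample covariance S[i,j] = (1/(n-1)) · Σ_k (x_{k,i} - mean_i) · (x_{k,j} - mean_j), with n-1 = 4.
  S[X,X] = ((-1.8)·(-1.8) + (-3.8)·(-3.8) + (0.2)·(0.2) + (3.2)·(3.2) + (2.2)·(2.2)) / 4 = 32.8/4 = 8.2
  S[X,Y] = ((-1.8)·(1) + (-3.8)·(-2) + (0.2)·(2) + (3.2)·(1) + (2.2)·(-2)) / 4 = 5/4 = 1.25
  S[Y,Y] = ((1)·(1) + (-2)·(-2) + (2)·(2) + (1)·(1) + (-2)·(-2)) / 4 = 14/4 = 3.5

S is symmetric (S[j,i] = S[i,j]). Assembling:

S = [[8.2, 1.25],
 [1.25, 3.5]]


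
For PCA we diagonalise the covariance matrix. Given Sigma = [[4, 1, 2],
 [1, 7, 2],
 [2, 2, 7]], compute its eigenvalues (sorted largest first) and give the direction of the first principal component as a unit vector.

Step 1 — characteristic polynomial p(λ) = det(λI - Sigma) = λ³ - tr·λ² + c_1·λ - det, where tr = trace, c_1 = sum of the principal 2×2 minors, det = det(Sigma):
  tr = 4 + 7 + 7 = 18,
  c_1 = (4·7 - (1)²) + (4·7 - (2)²) + (7·7 - (2)²) = 27 + 24 + 45 = 96,
  det = 4·(7·7 - (2)²) - (1)·((1)·7 - (2)·(2)) + (2)·((1)·(2) - 7·(2)) = 4·(45) - (1)·(3) + (2)·(-12) = 153.
  So p(λ) = λ³ - 18λ² + 96λ - 153.
Step 2 — look for an integer root (rational root theorem: any rational root is an integer divisor of 153). Testing λ = 3:
  p(3) = 27 - 162 + 288 - 153 = 0  ✓
  Dividing out (λ - 3): p(λ) = (λ - 3)(λ² - 15λ + 51).
Step 3 — remaining eigenvalues from the quadratic λ² - 15λ + 51 = 0:
  Δ = 15² - 4·51 = 225 - 204 = 21,  λ = (15 ± √21)/2 = (15 ± 4.5826)/2 ≈ 9.7913 or 5.2087.
  Sorted: λ_1 = 9.7913,  λ_2 = 5.2087,  λ_3 = 3  (check: sum = 18 = tr ✓).

Step 4 — unit eigenvector for λ_1 ≈ 9.7913: v spans the null space of (Sigma - λ_1 I), whose rows are
  r_1 = (-5.7913, 1, 2),  r_2 = (1, -2.7913, 2),  r_3 = (2, 2, -2.7913).
  v is orthogonal to every row, so take v ∝ r_1 × r_2 = ((1)·(2) - (2)·(-2.7913), (2)·(1) - (-5.7913)·(2), (-5.7913)·(-2.7913) - (1)·(1)) ≈ (7.5826, 13.5826, 15.1652).
  Let u = (7.5826, 13.5826, 15.1652).
  ||u|| = √((7.5826)² + (13.5826)² + (15.1652)²) = √(471.9636) ≈ 21.7247,  v_1 = u/||u|| ≈ (0.349, 0.6252, 0.6981) (||v_1|| = 1).

λ_1 = 9.7913,  λ_2 = 5.2087,  λ_3 = 3;  v_1 ≈ (0.349, 0.6252, 0.6981)


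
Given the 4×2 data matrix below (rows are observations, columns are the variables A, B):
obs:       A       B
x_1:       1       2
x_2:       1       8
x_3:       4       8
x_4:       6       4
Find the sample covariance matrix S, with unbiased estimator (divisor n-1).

Step 1 — column means:
  mean(A) = (1 + 1 + 4 + 6) / 4 = 12/4 = 3
  mean(B) = (2 + 8 + 8 + 4) / 4 = 22/4 = 5.5

Step 2 — sample covariance S[i,j] = (1/(n-1)) · Σ_k (x_{k,i} - mean_i) · (x_{k,j} - mean_j), with n-1 = 3.
  S[A,A] = ((-2)·(-2) + (-2)·(-2) + (1)·(1) + (3)·(3)) / 3 = 18/3 = 6
  S[A,B] = ((-2)·(-3.5) + (-2)·(2.5) + (1)·(2.5) + (3)·(-1.5)) / 3 = 0/3 = 0
  S[B,B] = ((-3.5)·(-3.5) + (2.5)·(2.5) + (2.5)·(2.5) + (-1.5)·(-1.5)) / 3 = 27/3 = 9

S is symmetric (S[j,i] = S[i,j]). Assembling:

S = [[6, 0],
 [0, 9]]


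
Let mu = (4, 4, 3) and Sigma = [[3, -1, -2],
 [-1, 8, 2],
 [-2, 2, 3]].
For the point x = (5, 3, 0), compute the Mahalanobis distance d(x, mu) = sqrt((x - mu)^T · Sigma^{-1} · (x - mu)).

Step 1 — centre the observation: (x - mu) = (1, -1, -3).

Step 2 — invert Sigma (cofactor / det for 3×3, or solve directly):
  Sigma^{-1} = [[0.6061, -0.0303, 0.4242],
 [-0.0303, 0.1515, -0.1212],
 [0.4242, -0.1212, 0.697]].

Step 3 — form the quadratic (x - mu)^T · Sigma^{-1} · (x - mu):
  Sigma^{-1} · (x - mu) = (-0.6364, 0.1818, -1.5455).
  (x - mu)^T · [Sigma^{-1} · (x - mu)] = (1)·(-0.6364) + (-1)·(0.1818) + (-3)·(-1.5455) = 3.8182.

Step 4 — take square root: d = √(3.8182) ≈ 1.954.

d(x, mu) = √(3.8182) ≈ 1.954


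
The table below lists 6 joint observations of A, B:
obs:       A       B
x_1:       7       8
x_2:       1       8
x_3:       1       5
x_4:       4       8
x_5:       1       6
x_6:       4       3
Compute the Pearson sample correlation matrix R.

Step 1 — column means:
  mean(A) = (7 + 1 + 1 + 4 + 1 + 4) / 6 = 18/6 = 3
  mean(B) = (8 + 8 + 5 + 8 + 6 + 3) / 6 = 38/6 = 6.3333

Step 2 — sample variances and covariances s[i,j] = (1/(n-1)) · Σ_k (x_{k,i} - mean_i) · (x_{k,j} - mean_j), with n-1 = 5:
  s[A,A] = ((4)·(4) + (-2)·(-2) + (-2)·(-2) + (1)·(1) + (-2)·(-2) + (1)·(1)) / 5 = 30/5 = 6
  s[A,B] = ((4)·(1.6667) + (-2)·(1.6667) + (-2)·(-1.3333) + (1)·(1.6667) + (-2)·(-0.3333) + (1)·(-3.3333)) / 5 = 5/5 = 1
  s[B,B] = ((1.6667)·(1.6667) + (1.6667)·(1.6667) + (-1.3333)·(-1.3333) + (1.6667)·(1.6667) + (-0.3333)·(-0.3333) + (-3.3333)·(-3.3333)) / 5 = 21.3333/5 = 4.2667
  Sample standard deviations s_i = √(s[i,i]):
  s(A) = √(6) = 2.4495
  s(B) = √(4.2667) = 2.0656

Step 3 — r_{ij} = s_{ij} / (s_i · s_j):
  r[A,A] = 1 (diagonal).
  r[A,B] = 1 / (2.4495 · 2.0656) = 1 / 5.0596 = 0.1976
  r[B,B] = 1 (diagonal).

R is symmetric with unit diagonal. Assembling:

R = [[1, 0.1976],
 [0.1976, 1]]


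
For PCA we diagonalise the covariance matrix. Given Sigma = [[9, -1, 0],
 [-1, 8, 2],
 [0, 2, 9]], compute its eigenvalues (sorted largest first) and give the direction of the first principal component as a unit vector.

Step 1 — characteristic polynomial p(λ) = det(λI - Sigma) = λ³ - tr·λ² + c_1·λ - det, where tr = trace, c_1 = sum of the principal 2×2 minors, det = det(Sigma):
  tr = 9 + 8 + 9 = 26,
  c_1 = (9·8 - (-1)²) + (9·9 - (0)²) + (8·9 - (2)²) = 71 + 81 + 68 = 220,
  det = 9·(8·9 - (2)²) - (-1)·((-1)·9 - (2)·(0)) + (0)·((-1)·(2) - 8·(0)) = 9·(68) - (-1)·(-9) + (0)·(-2) = 603.
  So p(λ) = λ³ - 26λ² + 220λ - 603.
Step 2 — look for an integer root (rational root theorem: any rational root is an integer divisor of 603). Testing λ = 9:
  p(9) = 729 - 2106 + 1980 - 603 = 0  ✓
  Dividing out (λ - 9): p(λ) = (λ - 9)(λ² - 17λ + 67).
Step 3 — remaining eigenvalues from the quadratic λ² - 17λ + 67 = 0:
  Δ = 17² - 4·67 = 289 - 268 = 21,  λ = (17 ± √21)/2 = (17 ± 4.5826)/2 ≈ 10.7913 or 6.2087.
  Sorted: λ_1 = 10.7913,  λ_2 = 9,  λ_3 = 6.2087  (check: sum = 26 = tr ✓).

Step 4 — unit eigenvector for λ_1 ≈ 10.7913: v spans the null space of (Sigma - λ_1 I), whose rows are
  r_1 = (-1.7913, -1, 0),  r_2 = (-1, -2.7913, 2),  r_3 = (0, 2, -1.7913).
  v is orthogonal to every row, so take v ∝ r_1 × r_2 = ((-1)·(2) - (0)·(-2.7913), (0)·(-1) - (-1.7913)·(2), (-1.7913)·(-2.7913) - (-1)·(-1)) ≈ (-2, 3.5826, 4).
  Rescale (multiply by -1 so the first nonzero entry is positive): u = (2, -3.5826, -4).
  ||u|| = √((2)² + (-3.5826)² + (-4)²) = √(32.8348) ≈ 5.7302,  v_1 = u/||u|| ≈ (0.349, -0.6252, -0.6981) (||v_1|| = 1).

λ_1 = 10.7913,  λ_2 = 9,  λ_3 = 6.2087;  v_1 ≈ (0.349, -0.6252, -0.6981)


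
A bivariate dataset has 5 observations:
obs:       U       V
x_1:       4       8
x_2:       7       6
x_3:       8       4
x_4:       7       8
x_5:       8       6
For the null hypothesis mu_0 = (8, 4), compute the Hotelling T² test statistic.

Step 1 — sample mean vector:
  mean(U) = (4 + 7 + 8 + 7 + 8) / 5 = 34/5 = 6.8
  mean(V) = (8 + 6 + 4 + 8 + 6) / 5 = 32/5 = 6.4
  x̄ = (6.8, 6.4),  deviation x̄ - mu_0 = (6.8, 6.4) - (8, 4) = (-1.2, 2.4).

Step 2 — sample covariance matrix, S[i,j] = (1/(n-1)) · Σ_k (x_{k,i} - mean_i) · (x_{k,j} - mean_j), divisor n-1 = 4:
  S[U,U] = ((-2.8)·(-2.8) + (0.2)·(0.2) + (1.2)·(1.2) + (0.2)·(0.2) + (1.2)·(1.2)) / 4 = 10.8/4 = 2.7
  S[U,V] = ((-2.8)·(1.6) + (0.2)·(-0.4) + (1.2)·(-2.4) + (0.2)·(1.6) + (1.2)·(-0.4)) / 4 = -7.6/4 = -1.9
  S[V,V] = ((1.6)·(1.6) + (-0.4)·(-0.4) + (-2.4)·(-2.4) + (1.6)·(1.6) + (-0.4)·(-0.4)) / 4 = 11.2/4 = 2.8
  S = [[2.7, -1.9],
 [-1.9, 2.8]].

Step 3 — invert S. det(S) = 2.7·2.8 - (-1.9)² = 3.95.
  S^{-1} = (1/det) · [[d, -b], [-b, a]] = [[0.7089, 0.481],
 [0.481, 0.6835]].

Step 4 — quadratic form (x̄ - mu_0)^T · S^{-1} · (x̄ - mu_0):
  S^{-1} · (x̄ - mu_0) = (0.3038, 1.0633),
  (x̄ - mu_0)^T · [...] = (-1.2)·(0.3038) + (2.4)·(1.0633) = 2.1873.

Step 5 — scale by n: T² = 5 · 2.1873 = 10.9367.

T² ≈ 10.9367


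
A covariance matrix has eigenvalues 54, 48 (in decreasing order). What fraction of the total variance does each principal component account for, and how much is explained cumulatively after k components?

Step 1 — total variance = trace(Sigma) = Σ λ_i = 54 + 48 = 102.

Step 2 — fraction explained by component i = λ_i / Σ λ:
  PC1: 54/102 = 0.5294
  PC2: 48/102 = 0.4706

Step 3 — cumulative fraction after k components = (λ_1 + ... + λ_k) / Σ λ:
  k = 1: 54/102 = 0.5294
  k = 2: (54 + 48)/102 = 102/102 = 1

Summary (fraction, with percent):

explained: PC1 0.5294 (52.94%), PC2 0.4706 (47.06%);  cumulative: 0.5294, 1


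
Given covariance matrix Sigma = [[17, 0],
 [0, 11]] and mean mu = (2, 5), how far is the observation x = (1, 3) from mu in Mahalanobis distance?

Step 1 — centre the observation: (x - mu) = (-1, -2).

Step 2 — invert Sigma. det(Sigma) = 17·11 - (0)² = 187.
  Sigma^{-1} = (1/det) · [[d, -b], [-b, a]] = [[0.0588, 0],
 [0, 0.0909]].

Step 3 — form the quadratic (x - mu)^T · Sigma^{-1} · (x - mu):
  Sigma^{-1} · (x - mu) = (-0.0588, -0.1818).
  (x - mu)^T · [Sigma^{-1} · (x - mu)] = (-1)·(-0.0588) + (-2)·(-0.1818) = 0.4225.

Step 4 — take square root: d = √(0.4225) ≈ 0.65.

d(x, mu) = √(0.4225) ≈ 0.65


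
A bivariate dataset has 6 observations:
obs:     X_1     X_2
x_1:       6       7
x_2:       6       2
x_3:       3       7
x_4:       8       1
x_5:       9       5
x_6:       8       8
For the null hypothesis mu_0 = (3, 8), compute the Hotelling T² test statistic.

Step 1 — sample mean vector:
  mean(X_1) = (6 + 6 + 3 + 8 + 9 + 8) / 6 = 40/6 = 6.6667
  mean(X_2) = (7 + 2 + 7 + 1 + 5 + 8) / 6 = 30/6 = 5
  x̄ = (6.6667, 5),  deviation x̄ - mu_0 = (6.6667, 5) - (3, 8) = (3.6667, -3).

Step 2 — sample covariance matrix, S[i,j] = (1/(n-1)) · Σ_k (x_{k,i} - mean_i) · (x_{k,j} - mean_j), divisor n-1 = 5:
  S[X_1,X_1] = ((-0.6667)·(-0.6667) + (-0.6667)·(-0.6667) + (-3.6667)·(-3.6667) + (1.3333)·(1.3333) + (2.3333)·(2.3333) + (1.3333)·(1.3333)) / 5 = 23.3333/5 = 4.6667
  S[X_1,X_2] = ((-0.6667)·(2) + (-0.6667)·(-3) + (-3.6667)·(2) + (1.3333)·(-4) + (2.3333)·(0) + (1.3333)·(3)) / 5 = -8/5 = -1.6
  S[X_2,X_2] = ((2)·(2) + (-3)·(-3) + (2)·(2) + (-4)·(-4) + (0)·(0) + (3)·(3)) / 5 = 42/5 = 8.4
  S = [[4.6667, -1.6],
 [-1.6, 8.4]].

Step 3 — invert S. det(S) = 4.6667·8.4 - (-1.6)² = 36.64.
  S^{-1} = (1/det) · [[d, -b], [-b, a]] = [[0.2293, 0.0437],
 [0.0437, 0.1274]].

Step 4 — quadratic form (x̄ - mu_0)^T · S^{-1} · (x̄ - mu_0):
  S^{-1} · (x̄ - mu_0) = (0.7096, -0.222),
  (x̄ - mu_0)^T · [...] = (3.6667)·(0.7096) + (-3)·(-0.222) = 3.2678.

Step 5 — scale by n: T² = 6 · 3.2678 = 19.607.

T² ≈ 19.607


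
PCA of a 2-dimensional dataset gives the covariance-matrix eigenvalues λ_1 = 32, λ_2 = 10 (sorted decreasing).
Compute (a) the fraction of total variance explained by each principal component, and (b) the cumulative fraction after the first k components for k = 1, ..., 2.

Step 1 — total variance = trace(Sigma) = Σ λ_i = 32 + 10 = 42.

Step 2 — fraction explained by component i = λ_i / Σ λ:
  PC1: 32/42 = 0.7619
  PC2: 10/42 = 0.2381

Step 3 — cumulative fraction after k components = (λ_1 + ... + λ_k) / Σ λ:
  k = 1: 32/42 = 0.7619
  k = 2: (32 + 10)/42 = 42/42 = 1

Summary (fraction, with percent):

explained: PC1 0.7619 (76.19%), PC2 0.2381 (23.81%);  cumulative: 0.7619, 1


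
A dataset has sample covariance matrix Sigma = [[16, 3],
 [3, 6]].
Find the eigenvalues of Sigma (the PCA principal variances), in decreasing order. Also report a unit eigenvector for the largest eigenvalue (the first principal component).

Step 1 — characteristic polynomial of 2×2 Sigma:
  det(Sigma - λI) = λ² - trace · λ + det = 0.
  trace = 16 + 6 = 22, det = 16·6 - (3)² = 87.
Step 2 — discriminant:
  Δ = trace² - 4·det = 484 - 348 = 136.
Step 3 — eigenvalues:
  λ = (trace ± √Δ)/2 = (22 ± 11.6619)/2,
  λ_1 = 16.831,  λ_2 = 5.169.

Step 4 — unit eigenvector for λ_1: solve (Sigma - λ_1 I)v = 0. First row:
  (16 - 16.831)·v_x + (3)·v_y = 0, i.e. (-0.831)·v_x + (3)·v_y = 0,
  so v ∝ (b, λ_1 - a) = (3, 0.831) = u.
  ||u|| = √((3)² + (0.831)²) = √(9.6905) ≈ 3.113,
  v_1 = u/||u|| ≈ (0.9637, 0.2669) (||v_1|| = 1).

λ_1 = 16.831,  λ_2 = 5.169;  v_1 ≈ (0.9637, 0.2669)


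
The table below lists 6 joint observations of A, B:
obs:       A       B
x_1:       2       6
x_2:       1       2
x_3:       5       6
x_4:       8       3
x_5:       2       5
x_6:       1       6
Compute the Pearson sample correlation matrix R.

Step 1 — column means:
  mean(A) = (2 + 1 + 5 + 8 + 2 + 1) / 6 = 19/6 = 3.1667
  mean(B) = (6 + 2 + 6 + 3 + 5 + 6) / 6 = 28/6 = 4.6667

Step 2 — sample variances and covariances s[i,j] = (1/(n-1)) · Σ_k (x_{k,i} - mean_i) · (x_{k,j} - mean_j), with n-1 = 5:
  s[A,A] = ((-1.1667)·(-1.1667) + (-2.1667)·(-2.1667) + (1.8333)·(1.8333) + (4.8333)·(4.8333) + (-1.1667)·(-1.1667) + (-2.1667)·(-2.1667)) / 5 = 38.8333/5 = 7.7667
  s[A,B] = ((-1.1667)·(1.3333) + (-2.1667)·(-2.6667) + (1.8333)·(1.3333) + (4.8333)·(-1.6667) + (-1.1667)·(0.3333) + (-2.1667)·(1.3333)) / 5 = -4.6667/5 = -0.9333
  s[B,B] = ((1.3333)·(1.3333) + (-2.6667)·(-2.6667) + (1.3333)·(1.3333) + (-1.6667)·(-1.6667) + (0.3333)·(0.3333) + (1.3333)·(1.3333)) / 5 = 15.3333/5 = 3.0667
  Sample standard deviations s_i = √(s[i,i]):
  s(A) = √(7.7667) = 2.7869
  s(B) = √(3.0667) = 1.7512

Step 3 — r_{ij} = s_{ij} / (s_i · s_j):
  r[A,A] = 1 (diagonal).
  r[A,B] = -0.9333 / (2.7869 · 1.7512) = -0.9333 / 4.8803 = -0.1912
  r[B,B] = 1 (diagonal).

R is symmetric with unit diagonal. Assembling:

R = [[1, -0.1912],
 [-0.1912, 1]]


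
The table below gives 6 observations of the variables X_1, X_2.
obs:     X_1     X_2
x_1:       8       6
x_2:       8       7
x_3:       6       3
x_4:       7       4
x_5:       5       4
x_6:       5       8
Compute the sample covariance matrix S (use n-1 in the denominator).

Step 1 — column means:
  mean(X_1) = (8 + 8 + 6 + 7 + 5 + 5) / 6 = 39/6 = 6.5
  mean(X_2) = (6 + 7 + 3 + 4 + 4 + 8) / 6 = 32/6 = 5.3333

Step 2 — sample covariance S[i,j] = (1/(n-1)) · Σ_k (x_{k,i} - mean_i) · (x_{k,j} - mean_j), with n-1 = 5.
  S[X_1,X_1] = ((1.5)·(1.5) + (1.5)·(1.5) + (-0.5)·(-0.5) + (0.5)·(0.5) + (-1.5)·(-1.5) + (-1.5)·(-1.5)) / 5 = 9.5/5 = 1.9
  S[X_1,X_2] = ((1.5)·(0.6667) + (1.5)·(1.6667) + (-0.5)·(-2.3333) + (0.5)·(-1.3333) + (-1.5)·(-1.3333) + (-1.5)·(2.6667)) / 5 = 2/5 = 0.4
  S[X_2,X_2] = ((0.6667)·(0.6667) + (1.6667)·(1.6667) + (-2.3333)·(-2.3333) + (-1.3333)·(-1.3333) + (-1.3333)·(-1.3333) + (2.6667)·(2.6667)) / 5 = 19.3333/5 = 3.8667

S is symmetric (S[j,i] = S[i,j]). Assembling:

S = [[1.9, 0.4],
 [0.4, 3.8667]]
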